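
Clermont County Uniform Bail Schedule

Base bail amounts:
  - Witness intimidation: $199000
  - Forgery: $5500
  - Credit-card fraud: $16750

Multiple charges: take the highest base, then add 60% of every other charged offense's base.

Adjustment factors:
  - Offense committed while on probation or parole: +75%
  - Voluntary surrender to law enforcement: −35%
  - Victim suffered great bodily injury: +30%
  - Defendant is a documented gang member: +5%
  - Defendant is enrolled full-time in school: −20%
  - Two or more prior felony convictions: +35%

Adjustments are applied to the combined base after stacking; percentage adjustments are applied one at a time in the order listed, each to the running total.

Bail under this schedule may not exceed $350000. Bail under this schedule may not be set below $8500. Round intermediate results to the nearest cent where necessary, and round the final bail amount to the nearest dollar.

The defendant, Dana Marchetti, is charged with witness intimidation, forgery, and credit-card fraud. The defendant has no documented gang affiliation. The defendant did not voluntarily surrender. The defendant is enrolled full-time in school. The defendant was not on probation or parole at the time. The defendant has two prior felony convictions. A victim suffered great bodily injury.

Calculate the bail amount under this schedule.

$298139

Base amounts from the schedule: witness intimidation $199000; forgery $5500; credit-card fraud $16750.
Stacking rule: highest base plus 60% of each additional charge. Highest is witness intimidation at $199000. Additional: $5500 × 60% = $3300; $16750 × 60% = $10050. Combined base = $199000 + $13350 = $212350.
Victim suffered great bodily injury (+30%): $212350 × 1.3 = $276055.
Defendant is enrolled full-time in school (−20%): $276055 × 0.8 = $220844.
Two or more prior felony convictions (+35%): $220844 × 1.35 = $298139.40.
$298139.40 is within the $350000 maximum.
$298139.40 is at or above the $8500 minimum.
Rounded to the nearest dollar: $298139.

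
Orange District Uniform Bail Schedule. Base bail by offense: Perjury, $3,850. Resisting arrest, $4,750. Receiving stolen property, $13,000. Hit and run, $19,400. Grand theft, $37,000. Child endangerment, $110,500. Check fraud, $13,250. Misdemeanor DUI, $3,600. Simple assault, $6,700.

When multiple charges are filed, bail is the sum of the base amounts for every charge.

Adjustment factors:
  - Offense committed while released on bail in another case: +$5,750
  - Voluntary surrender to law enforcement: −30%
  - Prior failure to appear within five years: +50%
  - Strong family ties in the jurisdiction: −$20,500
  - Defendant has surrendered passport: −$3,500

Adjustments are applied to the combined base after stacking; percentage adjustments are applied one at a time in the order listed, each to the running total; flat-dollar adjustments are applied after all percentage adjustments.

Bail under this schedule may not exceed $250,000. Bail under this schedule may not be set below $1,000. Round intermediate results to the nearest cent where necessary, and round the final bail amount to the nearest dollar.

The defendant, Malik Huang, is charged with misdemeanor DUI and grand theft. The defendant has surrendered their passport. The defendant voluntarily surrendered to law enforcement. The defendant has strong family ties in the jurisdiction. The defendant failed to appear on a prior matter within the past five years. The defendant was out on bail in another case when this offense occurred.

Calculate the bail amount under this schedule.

Base amounts from the schedule: misdemeanor DUI $3,600; grand theft $37,000.
Stacking rule: sum of all bases. $3,600 + $37,000 = $40,600.
Voluntary surrender to law enforcement (−30%): $40,600 × 0.7 = $28,420.
Prior failure to appear within five years (+50%): $28,420 × 1.5 = $42,630.
Offense committed while released on bail in another case (+$5,750 flat): $42,630 + $5,750 = $48,380.
Strong family ties in the jurisdiction (−$20,500 flat): $48,380 − $20,500 = $27,880.
Defendant has surrendered passport (−$3,500 flat): $27,880 − $3,500 = $24,380.
$24,380 is within the $250,000 maximum.
$24,380 is at or above the $1,000 minimum.

$24,380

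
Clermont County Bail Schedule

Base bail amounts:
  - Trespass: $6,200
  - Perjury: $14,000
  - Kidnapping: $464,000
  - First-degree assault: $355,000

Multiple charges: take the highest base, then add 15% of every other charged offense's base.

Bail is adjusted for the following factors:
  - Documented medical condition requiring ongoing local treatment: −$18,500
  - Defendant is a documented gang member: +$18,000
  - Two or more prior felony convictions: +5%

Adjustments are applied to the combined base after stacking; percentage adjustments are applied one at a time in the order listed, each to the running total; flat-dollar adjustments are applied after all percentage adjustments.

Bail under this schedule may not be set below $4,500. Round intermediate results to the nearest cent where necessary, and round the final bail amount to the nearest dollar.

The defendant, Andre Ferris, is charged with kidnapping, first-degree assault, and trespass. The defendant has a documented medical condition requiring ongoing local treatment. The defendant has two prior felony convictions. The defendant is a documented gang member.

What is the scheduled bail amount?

Base amounts from the schedule: kidnapping $464,000; first-degree assault $355,000; trespass $6,200.
Stacking rule: highest base plus 15% of each additional charge. Highest is kidnapping at $464,000. Additional: $355,000 × 15% = $53,250; $6,200 × 15% = $930. Combined base = $464,000 + $54,180 = $518,180.
Two or more prior felony convictions (+5%): $518,180 × 1.05 = $544,089.
Documented medical condition requiring ongoing local treatment (−$18,500 flat): $544,089 − $18,500 = $525,589.
Defendant is a documented gang member (+$18,000 flat): $525,589 + $18,000 = $543,589.
$543,589 is at or above the $4,500 minimum.

$543,589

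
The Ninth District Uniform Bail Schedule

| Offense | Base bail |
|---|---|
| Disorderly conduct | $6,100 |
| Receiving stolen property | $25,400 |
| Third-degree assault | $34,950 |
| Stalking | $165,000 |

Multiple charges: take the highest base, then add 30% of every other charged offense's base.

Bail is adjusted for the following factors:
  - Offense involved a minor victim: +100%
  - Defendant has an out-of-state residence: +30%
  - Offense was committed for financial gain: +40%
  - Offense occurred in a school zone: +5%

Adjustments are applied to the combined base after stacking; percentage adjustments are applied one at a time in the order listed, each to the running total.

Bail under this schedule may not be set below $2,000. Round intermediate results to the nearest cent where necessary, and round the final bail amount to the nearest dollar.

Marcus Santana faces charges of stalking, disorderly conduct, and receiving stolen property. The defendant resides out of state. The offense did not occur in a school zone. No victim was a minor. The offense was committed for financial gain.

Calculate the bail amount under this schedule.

$317,499

Base amounts from the schedule: stalking $165,000; disorderly conduct $6,100; receiving stolen property $25,400.
Stacking rule: highest base plus 30% of each additional charge. Highest is stalking at $165,000. Additional: $6,100 × 30% = $1,830; $25,400 × 30% = $7,620. Combined base = $165,000 + $9,450 = $174,450.
Defendant has an out-of-state residence (+30%): $174,450 × 1.3 = $226,785.
Offense was committed for financial gain (+40%): $226,785 × 1.4 = $317,499.
$317,499 is at or above the $2,000 minimum.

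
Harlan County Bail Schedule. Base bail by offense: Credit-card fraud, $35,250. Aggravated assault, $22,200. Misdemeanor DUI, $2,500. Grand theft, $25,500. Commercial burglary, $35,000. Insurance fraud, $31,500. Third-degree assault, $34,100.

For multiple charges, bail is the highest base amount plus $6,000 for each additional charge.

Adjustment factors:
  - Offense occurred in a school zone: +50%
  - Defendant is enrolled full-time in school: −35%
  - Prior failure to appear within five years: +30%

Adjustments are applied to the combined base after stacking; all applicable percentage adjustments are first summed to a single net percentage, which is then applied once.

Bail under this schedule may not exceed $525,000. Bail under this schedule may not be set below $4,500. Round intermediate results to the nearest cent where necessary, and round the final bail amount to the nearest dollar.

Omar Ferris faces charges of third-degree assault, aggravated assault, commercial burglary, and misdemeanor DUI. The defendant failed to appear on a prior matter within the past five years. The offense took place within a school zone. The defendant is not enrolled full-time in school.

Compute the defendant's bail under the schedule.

$95,400

Base amounts from the schedule: third-degree assault $34,100; aggravated assault $22,200; commercial burglary $35,000; misdemeanor DUI $2,500.
Stacking rule: highest base plus $6,000 per additional charge. Highest is commercial burglary at $35,000; 3 additional charges → +$18,000. Combined base = $53,000.
Net percentage adjustment: +50% +30% = +80%. $53,000 × 1.8 = $95,400.
$95,400 is within the $525,000 maximum.
$95,400 is at or above the $4,500 minimum.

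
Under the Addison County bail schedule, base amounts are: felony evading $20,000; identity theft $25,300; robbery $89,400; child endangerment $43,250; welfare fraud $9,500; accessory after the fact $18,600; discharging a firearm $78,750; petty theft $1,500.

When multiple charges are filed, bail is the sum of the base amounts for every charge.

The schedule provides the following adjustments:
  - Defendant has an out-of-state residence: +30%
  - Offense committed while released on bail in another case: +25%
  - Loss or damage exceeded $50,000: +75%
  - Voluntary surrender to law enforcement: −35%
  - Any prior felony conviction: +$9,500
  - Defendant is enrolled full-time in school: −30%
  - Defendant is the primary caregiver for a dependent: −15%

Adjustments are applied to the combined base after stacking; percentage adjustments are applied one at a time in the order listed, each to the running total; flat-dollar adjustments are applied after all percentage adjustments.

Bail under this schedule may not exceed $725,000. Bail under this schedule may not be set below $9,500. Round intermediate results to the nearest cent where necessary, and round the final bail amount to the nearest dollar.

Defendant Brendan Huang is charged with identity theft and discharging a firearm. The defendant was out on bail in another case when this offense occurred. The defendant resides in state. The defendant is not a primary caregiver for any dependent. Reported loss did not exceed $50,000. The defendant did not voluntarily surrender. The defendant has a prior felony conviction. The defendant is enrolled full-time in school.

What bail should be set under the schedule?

Base amounts from the schedule: identity theft $25,300; discharging a firearm $78,750.
Stacking rule: sum of all bases. $25,300 + $78,750 = $104,050.
Offense committed while released on bail in another case (+25%): $104,050 × 1.25 = $130,062.50.
Defendant is enrolled full-time in school (−30%): $130,062.50 × 0.7 = $91,043.75.
Any prior felony conviction (+$9,500 flat): $91,043.75 + $9,500 = $100,543.75.
$100,543.75 is within the $725,000 maximum.
$100,543.75 is at or above the $9,500 minimum.
Rounded to the nearest dollar: $100,544.

$100,544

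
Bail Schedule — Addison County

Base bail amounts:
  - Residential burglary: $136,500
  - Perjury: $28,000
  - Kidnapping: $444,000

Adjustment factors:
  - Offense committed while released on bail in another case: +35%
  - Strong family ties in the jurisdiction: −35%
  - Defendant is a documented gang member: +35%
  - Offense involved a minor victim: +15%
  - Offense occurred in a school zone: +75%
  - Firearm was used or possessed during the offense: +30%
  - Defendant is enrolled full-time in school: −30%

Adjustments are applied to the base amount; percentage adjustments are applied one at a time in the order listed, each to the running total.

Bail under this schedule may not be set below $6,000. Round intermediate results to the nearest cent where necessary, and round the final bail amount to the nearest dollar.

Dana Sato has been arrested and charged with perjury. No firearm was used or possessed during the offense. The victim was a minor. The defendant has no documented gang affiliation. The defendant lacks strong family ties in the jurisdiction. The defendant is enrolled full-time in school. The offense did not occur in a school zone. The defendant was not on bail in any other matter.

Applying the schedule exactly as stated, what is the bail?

Base amounts from the schedule: perjury $28,000.
Single charge. Combined base = $28,000.
Offense involved a minor victim (+15%): $28,000 × 1.15 = $32,200.
Defendant is enrolled full-time in school (−30%): $32,200 × 0.7 = $22,540.
$22,540 is at or above the $6,000 minimum.

$22,540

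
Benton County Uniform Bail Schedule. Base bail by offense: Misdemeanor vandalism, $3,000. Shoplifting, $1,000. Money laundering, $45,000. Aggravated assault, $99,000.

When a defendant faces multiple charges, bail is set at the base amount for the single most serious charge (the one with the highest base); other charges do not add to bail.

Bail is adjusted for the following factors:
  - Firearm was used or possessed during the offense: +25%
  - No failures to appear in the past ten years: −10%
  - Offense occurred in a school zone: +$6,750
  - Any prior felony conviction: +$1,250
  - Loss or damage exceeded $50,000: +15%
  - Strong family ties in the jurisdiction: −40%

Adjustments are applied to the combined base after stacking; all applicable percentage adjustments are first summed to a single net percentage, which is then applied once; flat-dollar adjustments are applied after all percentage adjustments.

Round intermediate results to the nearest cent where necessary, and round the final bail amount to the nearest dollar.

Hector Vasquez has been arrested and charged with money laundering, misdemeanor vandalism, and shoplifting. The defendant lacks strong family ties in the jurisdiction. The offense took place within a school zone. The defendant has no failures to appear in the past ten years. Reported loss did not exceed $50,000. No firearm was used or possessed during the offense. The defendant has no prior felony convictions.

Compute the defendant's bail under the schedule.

Base amounts from the schedule: money laundering $45,000; misdemeanor vandalism $3,000; shoplifting $1,000.
Stacking rule: use the highest base only. Highest is money laundering at $45,000. Combined base = $45,000.
No failures to appear in the past ten years (−10%): $45,000 × 0.9 = $40,500.
Offense occurred in a school zone (+$6,750 flat): $40,500 + $6,750 = $47,250.

$47,250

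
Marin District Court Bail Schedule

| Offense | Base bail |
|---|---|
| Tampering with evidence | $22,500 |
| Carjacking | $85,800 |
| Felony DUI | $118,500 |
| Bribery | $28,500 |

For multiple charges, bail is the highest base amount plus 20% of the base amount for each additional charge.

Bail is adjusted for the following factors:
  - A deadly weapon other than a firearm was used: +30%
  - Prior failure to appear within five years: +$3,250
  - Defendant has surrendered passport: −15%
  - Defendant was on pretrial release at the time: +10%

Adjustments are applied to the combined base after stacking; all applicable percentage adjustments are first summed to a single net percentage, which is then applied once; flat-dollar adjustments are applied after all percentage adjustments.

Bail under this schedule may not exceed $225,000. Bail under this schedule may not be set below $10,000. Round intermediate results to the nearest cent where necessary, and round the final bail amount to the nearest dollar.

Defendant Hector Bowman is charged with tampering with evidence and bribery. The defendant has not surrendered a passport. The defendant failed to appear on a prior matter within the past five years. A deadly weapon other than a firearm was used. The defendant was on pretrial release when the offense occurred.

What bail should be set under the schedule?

$49,450

Base amounts from the schedule: tampering with evidence $22,500; bribery $28,500.
Stacking rule: highest base plus 20% of each additional charge. Highest is bribery at $28,500. Additional: $22,500 × 20% = $4,500. Combined base = $28,500 + $4,500 = $33,000.
Net percentage adjustment: +30% +10% = +40%. $33,000 × 1.4 = $46,200.
Prior failure to appear within five years (+$3,250 flat): $46,200 + $3,250 = $49,450.
$49,450 is within the $225,000 maximum.
$49,450 is at or above the $10,000 minimum.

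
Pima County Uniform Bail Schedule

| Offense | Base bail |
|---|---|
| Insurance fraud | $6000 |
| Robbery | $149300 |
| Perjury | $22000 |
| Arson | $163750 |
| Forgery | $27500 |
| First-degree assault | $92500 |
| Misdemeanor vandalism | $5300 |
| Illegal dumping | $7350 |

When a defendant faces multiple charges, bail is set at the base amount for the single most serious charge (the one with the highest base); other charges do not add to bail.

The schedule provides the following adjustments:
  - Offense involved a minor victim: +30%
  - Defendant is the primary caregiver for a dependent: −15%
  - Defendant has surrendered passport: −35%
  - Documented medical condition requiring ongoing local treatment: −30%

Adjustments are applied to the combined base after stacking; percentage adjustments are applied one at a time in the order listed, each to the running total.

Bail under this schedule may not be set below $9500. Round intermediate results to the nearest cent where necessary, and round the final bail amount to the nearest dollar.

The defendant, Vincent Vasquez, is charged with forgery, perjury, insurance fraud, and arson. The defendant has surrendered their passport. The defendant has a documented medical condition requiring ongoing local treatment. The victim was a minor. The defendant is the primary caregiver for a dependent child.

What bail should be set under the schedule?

Base amounts from the schedule: forgery $27500; perjury $22000; insurance fraud $6000; arson $163750.
Stacking rule: use the highest base only. Highest is arson at $163750. Combined base = $163750.
Offense involved a minor victim (+30%): $163750 × 1.3 = $212875.
Defendant is the primary caregiver for a dependent (−15%): $212875 × 0.85 = $180943.75.
Defendant has surrendered passport (−35%): $180943.75 × 0.65 = $117613.44.
Documented medical condition requiring ongoing local treatment (−30%): $117613.44 × 0.7 = $82329.41.
$82329.41 is at or above the $9500 minimum.
Rounded to the nearest dollar: $82329.

$82329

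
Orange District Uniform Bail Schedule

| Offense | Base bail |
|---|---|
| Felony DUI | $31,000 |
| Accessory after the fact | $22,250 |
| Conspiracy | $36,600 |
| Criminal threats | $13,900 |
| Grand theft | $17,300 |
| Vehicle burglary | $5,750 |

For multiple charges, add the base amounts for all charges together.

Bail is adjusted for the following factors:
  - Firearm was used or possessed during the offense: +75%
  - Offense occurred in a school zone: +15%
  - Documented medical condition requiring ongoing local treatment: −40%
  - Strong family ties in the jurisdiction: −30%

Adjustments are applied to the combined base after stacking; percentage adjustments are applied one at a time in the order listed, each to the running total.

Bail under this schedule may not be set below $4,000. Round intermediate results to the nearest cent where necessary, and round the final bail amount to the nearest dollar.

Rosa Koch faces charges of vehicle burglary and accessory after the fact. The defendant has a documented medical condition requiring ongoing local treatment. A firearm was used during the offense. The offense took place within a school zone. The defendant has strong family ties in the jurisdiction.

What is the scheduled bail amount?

Base amounts from the schedule: vehicle burglary $5,750; accessory after the fact $22,250.
Stacking rule: sum of all bases. $5,750 + $22,250 = $28,000.
Firearm was used or possessed during the offense (+75%): $28,000 × 1.75 = $49,000.
Offense occurred in a school zone (+15%): $49,000 × 1.15 = $56,350.
Documented medical condition requiring ongoing local treatment (−40%): $56,350 × 0.6 = $33,810.
Strong family ties in the jurisdiction (−30%): $33,810 × 0.7 = $23,667.
$23,667 is at or above the $4,000 minimum.

$23,667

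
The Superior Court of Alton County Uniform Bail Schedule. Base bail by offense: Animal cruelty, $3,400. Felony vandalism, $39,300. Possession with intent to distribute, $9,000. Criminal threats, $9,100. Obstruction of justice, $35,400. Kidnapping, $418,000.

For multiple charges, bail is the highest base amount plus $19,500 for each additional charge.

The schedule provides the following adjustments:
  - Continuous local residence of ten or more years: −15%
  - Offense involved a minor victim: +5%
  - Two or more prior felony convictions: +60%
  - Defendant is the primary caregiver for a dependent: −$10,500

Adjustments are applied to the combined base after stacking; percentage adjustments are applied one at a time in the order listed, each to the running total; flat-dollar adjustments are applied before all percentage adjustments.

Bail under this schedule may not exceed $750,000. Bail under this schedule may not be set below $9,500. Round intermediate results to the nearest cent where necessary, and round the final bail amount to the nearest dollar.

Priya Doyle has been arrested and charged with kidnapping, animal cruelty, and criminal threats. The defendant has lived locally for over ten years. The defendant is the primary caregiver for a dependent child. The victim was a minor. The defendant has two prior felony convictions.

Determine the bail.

$637,602

Base amounts from the schedule: kidnapping $418,000; animal cruelty $3,400; criminal threats $9,100.
Stacking rule: highest base plus $19,500 per additional charge. Highest is kidnapping at $418,000; 2 additional charges → +$39,000. Combined base = $457,000.
Defendant is the primary caregiver for a dependent (−$10,500 flat): $457,000 − $10,500 = $446,500.
Continuous local residence of ten or more years (−15%): $446,500 × 0.85 = $379,525.
Offense involved a minor victim (+5%): $379,525 × 1.05 = $398,501.25.
Two or more prior felony convictions (+60%): $398,501.25 × 1.6 = $637,602.
$637,602 is within the $750,000 maximum.
$637,602 is at or above the $9,500 minimum.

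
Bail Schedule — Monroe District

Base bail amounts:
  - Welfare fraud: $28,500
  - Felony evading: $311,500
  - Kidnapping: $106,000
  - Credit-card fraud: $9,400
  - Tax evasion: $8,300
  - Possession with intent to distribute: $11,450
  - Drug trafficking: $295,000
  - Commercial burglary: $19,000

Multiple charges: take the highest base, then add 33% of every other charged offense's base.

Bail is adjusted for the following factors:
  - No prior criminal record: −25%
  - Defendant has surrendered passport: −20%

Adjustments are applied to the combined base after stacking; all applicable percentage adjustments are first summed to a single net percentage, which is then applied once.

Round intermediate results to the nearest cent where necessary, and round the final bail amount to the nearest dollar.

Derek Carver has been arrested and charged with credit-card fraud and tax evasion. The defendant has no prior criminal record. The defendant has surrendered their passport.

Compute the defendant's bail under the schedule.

$6,676

Base amounts from the schedule: credit-card fraud $9,400; tax evasion $8,300.
Stacking rule: highest base plus 33% of each additional charge. Highest is credit-card fraud at $9,400. Additional: $8,300 × 33% = $2,739. Combined base = $9,400 + $2,739 = $12,139.
Net percentage adjustment: −25% −20% = −45%. $12,139 × 0.55 = $6,676.45.
Rounded to the nearest dollar: $6,676.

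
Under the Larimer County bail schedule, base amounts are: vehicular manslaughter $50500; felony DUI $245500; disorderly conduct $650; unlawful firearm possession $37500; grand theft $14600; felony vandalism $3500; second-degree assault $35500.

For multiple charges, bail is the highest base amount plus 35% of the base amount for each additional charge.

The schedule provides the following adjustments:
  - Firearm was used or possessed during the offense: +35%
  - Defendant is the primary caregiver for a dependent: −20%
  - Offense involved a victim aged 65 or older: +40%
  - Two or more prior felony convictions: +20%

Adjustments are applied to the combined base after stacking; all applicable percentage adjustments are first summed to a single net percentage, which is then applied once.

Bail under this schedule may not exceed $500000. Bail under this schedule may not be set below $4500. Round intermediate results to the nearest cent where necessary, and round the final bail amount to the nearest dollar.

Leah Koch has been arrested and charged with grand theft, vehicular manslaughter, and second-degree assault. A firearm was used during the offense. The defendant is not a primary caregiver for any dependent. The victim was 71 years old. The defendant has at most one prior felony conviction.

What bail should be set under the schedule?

Base amounts from the schedule: grand theft $14600; vehicular manslaughter $50500; second-degree assault $35500.
Stacking rule: highest base plus 35% of each additional charge. Highest is vehicular manslaughter at $50500. Additional: $14600 × 35% = $5110; $35500 × 35% = $12425. Combined base = $50500 + $17535 = $68035.
Net percentage adjustment: +35% +40% = +75%. $68035 × 1.75 = $119061.25.
$119061.25 is within the $500000 maximum.
$119061.25 is at or above the $4500 minimum.
Rounded to the nearest dollar: $119061.

$119061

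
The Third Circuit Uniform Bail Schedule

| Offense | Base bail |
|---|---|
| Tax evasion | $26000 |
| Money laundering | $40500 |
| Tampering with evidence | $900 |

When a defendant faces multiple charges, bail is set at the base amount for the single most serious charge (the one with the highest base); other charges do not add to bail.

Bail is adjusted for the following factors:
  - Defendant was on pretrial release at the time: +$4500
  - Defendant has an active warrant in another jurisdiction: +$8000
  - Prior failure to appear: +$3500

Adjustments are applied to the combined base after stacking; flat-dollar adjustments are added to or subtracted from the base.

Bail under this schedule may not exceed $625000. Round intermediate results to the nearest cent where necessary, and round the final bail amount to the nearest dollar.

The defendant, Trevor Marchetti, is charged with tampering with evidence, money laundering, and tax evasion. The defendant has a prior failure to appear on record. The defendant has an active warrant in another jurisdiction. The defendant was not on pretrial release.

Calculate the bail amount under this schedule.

Base amounts from the schedule: tampering with evidence $900; money laundering $40500; tax evasion $26000.
Stacking rule: use the highest base only. Highest is money laundering at $40500. Combined base = $40500.
Defendant has an active warrant in another jurisdiction (+$8000 flat): $40500 + $8000 = $48500.
Prior failure to appear (+$3500 flat): $48500 + $3500 = $52000.
$52000 is within the $625000 maximum.

$52000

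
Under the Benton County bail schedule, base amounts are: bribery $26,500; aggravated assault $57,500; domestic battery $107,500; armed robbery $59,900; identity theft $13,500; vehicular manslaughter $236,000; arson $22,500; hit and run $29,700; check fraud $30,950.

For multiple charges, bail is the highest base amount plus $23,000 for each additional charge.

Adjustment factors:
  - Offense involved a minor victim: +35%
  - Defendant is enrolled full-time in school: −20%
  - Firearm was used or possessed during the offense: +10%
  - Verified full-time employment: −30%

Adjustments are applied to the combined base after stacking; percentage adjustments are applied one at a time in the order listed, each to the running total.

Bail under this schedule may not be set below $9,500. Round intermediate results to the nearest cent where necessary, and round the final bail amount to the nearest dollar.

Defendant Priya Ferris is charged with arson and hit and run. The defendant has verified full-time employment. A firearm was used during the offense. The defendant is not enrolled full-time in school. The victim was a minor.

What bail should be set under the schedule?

Base amounts from the schedule: arson $22,500; hit and run $29,700.
Stacking rule: highest base plus $23,000 per additional charge. Highest is hit and run at $29,700; 1 additional charge → +$23,000. Combined base = $52,700.
Offense involved a minor victim (+35%): $52,700 × 1.35 = $71,145.
Firearm was used or possessed during the offense (+10%): $71,145 × 1.1 = $78,259.50.
Verified full-time employment (−30%): $78,259.50 × 0.7 = $54,781.65.
$54,781.65 is at or above the $9,500 minimum.
Rounded to the nearest dollar: $54,782.

$54,782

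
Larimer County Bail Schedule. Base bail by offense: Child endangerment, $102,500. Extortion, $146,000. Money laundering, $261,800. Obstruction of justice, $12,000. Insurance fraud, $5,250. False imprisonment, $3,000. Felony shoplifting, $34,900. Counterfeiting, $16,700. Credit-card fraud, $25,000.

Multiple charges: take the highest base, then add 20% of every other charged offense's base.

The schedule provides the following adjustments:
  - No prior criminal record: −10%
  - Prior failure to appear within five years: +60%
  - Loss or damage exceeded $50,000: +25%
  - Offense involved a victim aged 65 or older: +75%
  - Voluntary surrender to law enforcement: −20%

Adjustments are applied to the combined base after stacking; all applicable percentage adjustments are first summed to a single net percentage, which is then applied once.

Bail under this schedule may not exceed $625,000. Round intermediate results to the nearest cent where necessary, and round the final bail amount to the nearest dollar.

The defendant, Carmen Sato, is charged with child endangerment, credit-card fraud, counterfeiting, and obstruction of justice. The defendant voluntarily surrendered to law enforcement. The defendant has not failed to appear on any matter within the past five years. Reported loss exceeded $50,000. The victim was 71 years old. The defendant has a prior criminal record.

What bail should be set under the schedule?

Base amounts from the schedule: child endangerment $102,500; credit-card fraud $25,000; counterfeiting $16,700; obstruction of justice $12,000.
Stacking rule: highest base plus 20% of each additional charge. Highest is child endangerment at $102,500. Additional: $25,000 × 20% = $5,000; $16,700 × 20% = $3,340; $12,000 × 20% = $2,400. Combined base = $102,500 + $10,740 = $113,240.
Net percentage adjustment: +25% +75% −20% = +80%. $113,240 × 1.8 = $203,832.
$203,832 is within the $625,000 maximum.

$203,832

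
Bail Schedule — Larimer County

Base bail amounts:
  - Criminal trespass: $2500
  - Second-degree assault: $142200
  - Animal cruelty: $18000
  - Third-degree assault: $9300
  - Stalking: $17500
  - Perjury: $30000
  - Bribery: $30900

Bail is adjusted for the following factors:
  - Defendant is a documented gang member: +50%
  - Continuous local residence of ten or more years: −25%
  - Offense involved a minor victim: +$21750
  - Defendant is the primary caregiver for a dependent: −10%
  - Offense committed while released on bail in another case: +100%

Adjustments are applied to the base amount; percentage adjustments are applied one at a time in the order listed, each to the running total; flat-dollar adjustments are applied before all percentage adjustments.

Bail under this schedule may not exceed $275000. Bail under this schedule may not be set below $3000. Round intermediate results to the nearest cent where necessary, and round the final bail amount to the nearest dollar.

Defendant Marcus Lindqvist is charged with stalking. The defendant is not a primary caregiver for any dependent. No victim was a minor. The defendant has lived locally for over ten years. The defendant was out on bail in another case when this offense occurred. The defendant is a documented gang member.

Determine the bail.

$39375

Base amounts from the schedule: stalking $17500.
Single charge. Combined base = $17500.
Defendant is a documented gang member (+50%): $17500 × 1.5 = $26250.
Continuous local residence of ten or more years (−25%): $26250 × 0.75 = $19687.50.
Offense committed while released on bail in another case (+100%): $19687.50 × 2 = $39375.
$39375 is within the $275000 maximum.
$39375 is at or above the $3000 minimum.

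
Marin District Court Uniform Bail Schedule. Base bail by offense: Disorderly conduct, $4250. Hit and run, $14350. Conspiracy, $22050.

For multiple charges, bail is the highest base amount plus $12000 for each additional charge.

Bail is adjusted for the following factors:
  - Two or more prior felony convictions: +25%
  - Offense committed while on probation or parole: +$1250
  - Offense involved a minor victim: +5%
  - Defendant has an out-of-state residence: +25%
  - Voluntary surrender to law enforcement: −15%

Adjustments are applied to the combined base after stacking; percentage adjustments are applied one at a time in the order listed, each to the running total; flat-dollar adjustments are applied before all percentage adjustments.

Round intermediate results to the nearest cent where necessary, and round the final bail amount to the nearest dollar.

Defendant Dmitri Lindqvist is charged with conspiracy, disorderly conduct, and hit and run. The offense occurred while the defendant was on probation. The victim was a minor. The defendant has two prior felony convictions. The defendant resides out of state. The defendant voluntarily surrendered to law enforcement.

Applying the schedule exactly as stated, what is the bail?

$65961

Base amounts from the schedule: conspiracy $22050; disorderly conduct $4250; hit and run $14350.
Stacking rule: highest base plus $12000 per additional charge. Highest is conspiracy at $22050; 2 additional charges → +$24000. Combined base = $46050.
Offense committed while on probation or parole (+$1250 flat): $46050 + $1250 = $47300.
Two or more prior felony convictions (+25%): $47300 × 1.25 = $59125.
Offense involved a minor victim (+5%): $59125 × 1.05 = $62081.25.
Defendant has an out-of-state residence (+25%): $62081.25 × 1.25 = $77601.56.
Voluntary surrender to law enforcement (−15%): $77601.56 × 0.85 = $65961.33.
Rounded to the nearest dollar: $65961.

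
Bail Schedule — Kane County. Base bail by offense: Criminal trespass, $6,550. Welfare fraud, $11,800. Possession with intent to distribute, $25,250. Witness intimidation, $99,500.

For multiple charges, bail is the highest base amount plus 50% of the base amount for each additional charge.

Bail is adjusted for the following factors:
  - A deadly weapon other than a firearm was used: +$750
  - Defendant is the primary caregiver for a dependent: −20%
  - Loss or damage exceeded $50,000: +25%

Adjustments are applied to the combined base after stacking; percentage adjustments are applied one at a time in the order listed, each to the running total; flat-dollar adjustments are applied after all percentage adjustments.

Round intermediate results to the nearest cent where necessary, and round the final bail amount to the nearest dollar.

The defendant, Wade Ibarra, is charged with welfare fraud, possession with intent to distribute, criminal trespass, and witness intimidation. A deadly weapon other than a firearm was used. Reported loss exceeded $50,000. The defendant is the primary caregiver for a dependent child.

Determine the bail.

Base amounts from the schedule: welfare fraud $11,800; possession with intent to distribute $25,250; criminal trespass $6,550; witness intimidation $99,500.
Stacking rule: highest base plus 50% of each additional charge. Highest is witness intimidation at $99,500. Additional: $11,800 × 50% = $5,900; $25,250 × 50% = $12,625; $6,550 × 50% = $3,275. Combined base = $99,500 + $21,800 = $121,300.
Defendant is the primary caregiver for a dependent (−20%): $121,300 × 0.8 = $97,040.
Loss or damage exceeded $50,000 (+25%): $97,040 × 1.25 = $121,300.
A deadly weapon other than a firearm was used (+$750 flat): $121,300 + $750 = $122,050.

$122,050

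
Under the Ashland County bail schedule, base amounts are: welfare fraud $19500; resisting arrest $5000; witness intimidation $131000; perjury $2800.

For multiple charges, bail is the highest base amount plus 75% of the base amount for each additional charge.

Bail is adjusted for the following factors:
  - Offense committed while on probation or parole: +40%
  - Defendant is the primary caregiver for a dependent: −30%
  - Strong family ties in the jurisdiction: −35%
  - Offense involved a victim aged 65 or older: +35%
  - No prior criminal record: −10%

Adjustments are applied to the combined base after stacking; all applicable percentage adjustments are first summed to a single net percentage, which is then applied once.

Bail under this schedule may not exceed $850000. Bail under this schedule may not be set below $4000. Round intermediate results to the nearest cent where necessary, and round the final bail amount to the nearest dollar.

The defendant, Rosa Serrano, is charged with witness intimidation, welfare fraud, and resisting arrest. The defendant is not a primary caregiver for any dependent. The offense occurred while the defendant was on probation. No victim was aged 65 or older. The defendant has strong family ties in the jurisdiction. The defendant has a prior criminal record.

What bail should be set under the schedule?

Base amounts from the schedule: witness intimidation $131000; welfare fraud $19500; resisting arrest $5000.
Stacking rule: highest base plus 75% of each additional charge. Highest is witness intimidation at $131000. Additional: $19500 × 75% = $14625; $5000 × 75% = $3750. Combined base = $131000 + $18375 = $149375.
Net percentage adjustment: +40% −35% = +5%. $149375 × 1.05 = $156843.75.
$156843.75 is within the $850000 maximum.
$156843.75 is at or above the $4000 minimum.
Rounded to the nearest dollar: $156844.

$156844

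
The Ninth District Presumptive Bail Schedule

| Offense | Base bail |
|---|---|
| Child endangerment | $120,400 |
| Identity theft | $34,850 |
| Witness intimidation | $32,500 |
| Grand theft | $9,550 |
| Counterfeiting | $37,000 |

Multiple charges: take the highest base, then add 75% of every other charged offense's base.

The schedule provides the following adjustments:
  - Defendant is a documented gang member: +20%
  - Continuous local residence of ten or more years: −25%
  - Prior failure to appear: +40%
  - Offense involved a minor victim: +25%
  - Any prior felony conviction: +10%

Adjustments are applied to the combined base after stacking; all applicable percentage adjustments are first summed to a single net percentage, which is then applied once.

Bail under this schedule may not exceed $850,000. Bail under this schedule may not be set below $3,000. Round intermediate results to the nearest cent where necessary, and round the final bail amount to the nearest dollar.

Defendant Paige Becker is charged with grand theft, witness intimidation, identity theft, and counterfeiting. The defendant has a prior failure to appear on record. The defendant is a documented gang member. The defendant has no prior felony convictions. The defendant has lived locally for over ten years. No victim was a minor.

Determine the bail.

$127,811

Base amounts from the schedule: grand theft $9,550; witness intimidation $32,500; identity theft $34,850; counterfeiting $37,000.
Stacking rule: highest base plus 75% of each additional charge. Highest is counterfeiting at $37,000. Additional: $9,550 × 75% = $7,162.50; $32,500 × 75% = $24,375; $34,850 × 75% = $26,137.50. Combined base = $37,000 + $57,675 = $94,675.
Net percentage adjustment: +20% −25% +40% = +35%. $94,675 × 1.35 = $127,811.25.
$127,811.25 is within the $850,000 maximum.
$127,811.25 is at or above the $3,000 minimum.
Rounded to the nearest dollar: $127,811.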